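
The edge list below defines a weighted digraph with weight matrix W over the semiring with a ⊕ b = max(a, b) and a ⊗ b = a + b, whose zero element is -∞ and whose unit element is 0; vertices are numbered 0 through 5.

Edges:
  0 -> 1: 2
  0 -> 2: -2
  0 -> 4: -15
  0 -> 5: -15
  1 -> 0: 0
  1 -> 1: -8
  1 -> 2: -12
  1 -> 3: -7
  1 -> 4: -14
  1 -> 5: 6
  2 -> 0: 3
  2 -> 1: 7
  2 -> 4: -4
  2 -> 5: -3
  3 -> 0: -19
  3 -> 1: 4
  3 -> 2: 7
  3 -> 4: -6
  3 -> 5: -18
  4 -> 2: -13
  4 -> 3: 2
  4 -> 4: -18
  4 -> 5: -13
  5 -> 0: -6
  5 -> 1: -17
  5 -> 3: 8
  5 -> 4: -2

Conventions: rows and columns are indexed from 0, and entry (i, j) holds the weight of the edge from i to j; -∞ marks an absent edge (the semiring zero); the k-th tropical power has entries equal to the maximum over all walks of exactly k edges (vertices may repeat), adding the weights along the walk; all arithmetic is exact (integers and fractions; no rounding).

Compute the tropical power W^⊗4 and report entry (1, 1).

W^⊗2:
  [2, 5, -10, -5, -6, 8]
  [0, 2, 0, 14, 4, -2]
  [7, 5, 1, 5, -5, 13]
  [10, 14, -8, -3, 3, 10]
  [-10, 6, 9, -5, -4, -16]
  [-11, 12, 15, 0, 2, -10]
W^⊗3:
  [5, 4, 2, 16, 6, 11]
  [3, 18, 21, 6, 8, 8]
  [7, 9, 12, 21, 11, 11]
  [14, 12, 8, 18, 8, 20]
  [12, 16, 2, -1, 5, 12]
  [18, 22, 7, 5, 11, 18]
W^⊗4:
  [5, 20, 23, 19, 10, 10]
  [24, 28, 13, 16, 17, 24]
  [15, 25, 28, 19, 15, 15]
  [14, 22, 25, 28, 18, 18]
  [16, 14, 10, 20, 10, 22]
  [22, 20, 16, 26, 16, 28]
Key observation: the optimum is the walk 1->5->3->2->1, with weight 6 + 8 + 7 + 7 = 28.
Optimal value attained by: walk 1->5->3->2->1.
Answer: (W^⊗4)[1][1] = 28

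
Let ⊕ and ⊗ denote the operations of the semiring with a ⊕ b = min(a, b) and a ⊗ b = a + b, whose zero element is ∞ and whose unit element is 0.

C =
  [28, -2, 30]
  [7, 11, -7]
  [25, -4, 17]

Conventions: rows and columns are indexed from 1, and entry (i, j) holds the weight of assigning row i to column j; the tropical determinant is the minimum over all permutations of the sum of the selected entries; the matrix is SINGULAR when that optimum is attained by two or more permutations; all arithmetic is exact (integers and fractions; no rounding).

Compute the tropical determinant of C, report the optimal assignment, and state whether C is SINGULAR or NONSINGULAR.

σ = (1, 2, 3): 28 + 11 + 17 = 56
σ = (1, 3, 2): 28 + (-7) + (-4) = 17
σ = (2, 1, 3): (-2) + 7 + 17 = 22
σ = (2, 3, 1): (-2) + (-7) + 25 = 16
σ = (3, 1, 2): 30 + 7 + (-4) = 33
σ = (3, 2, 1): 30 + 11 + 25 = 66
Optimal value attained by: σ = (2, 3, 1).
Answer: det⊕(C) = 16; verdict: NONSINGULAR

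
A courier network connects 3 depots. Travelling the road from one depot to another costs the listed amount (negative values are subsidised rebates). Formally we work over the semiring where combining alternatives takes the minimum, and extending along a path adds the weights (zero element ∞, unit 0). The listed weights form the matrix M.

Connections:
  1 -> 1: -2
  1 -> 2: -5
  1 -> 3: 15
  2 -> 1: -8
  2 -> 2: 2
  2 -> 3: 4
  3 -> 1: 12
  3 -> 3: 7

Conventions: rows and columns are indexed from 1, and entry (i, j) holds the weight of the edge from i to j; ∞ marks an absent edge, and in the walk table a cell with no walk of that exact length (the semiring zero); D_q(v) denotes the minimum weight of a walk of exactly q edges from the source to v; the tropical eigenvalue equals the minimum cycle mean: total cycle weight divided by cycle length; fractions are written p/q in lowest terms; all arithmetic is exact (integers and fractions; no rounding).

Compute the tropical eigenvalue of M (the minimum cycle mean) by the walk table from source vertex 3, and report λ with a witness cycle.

q=0: [∞, ∞, 0]
q=1: [12, ∞, 7]
q=2: [10, 7, 14]
q=3: [-1, 5, 11]
Optimal cycle mean attained by: cycle 1->2->1, total (-5) + (-8), length 2.
Answer: λ = -13/2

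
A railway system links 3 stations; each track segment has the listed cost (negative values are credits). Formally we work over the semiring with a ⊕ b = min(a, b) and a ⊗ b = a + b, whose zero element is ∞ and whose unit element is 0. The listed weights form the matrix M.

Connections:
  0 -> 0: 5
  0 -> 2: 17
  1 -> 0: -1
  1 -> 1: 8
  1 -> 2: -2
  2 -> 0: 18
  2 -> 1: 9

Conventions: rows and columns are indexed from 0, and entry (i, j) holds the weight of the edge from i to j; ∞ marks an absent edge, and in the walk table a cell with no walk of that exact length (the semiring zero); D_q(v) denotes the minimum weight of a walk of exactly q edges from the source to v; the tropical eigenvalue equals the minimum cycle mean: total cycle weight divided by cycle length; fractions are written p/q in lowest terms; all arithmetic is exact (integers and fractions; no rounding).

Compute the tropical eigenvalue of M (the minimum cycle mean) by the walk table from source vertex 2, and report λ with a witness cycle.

q=0: [∞, ∞, 0]
q=1: [18, 9, ∞]
q=2: [8, 17, 7]
q=3: [13, 16, 15]
Optimal cycle mean attained by: cycle 1->2->1, total (-2) + 9, length 2.
Answer: λ = 7/2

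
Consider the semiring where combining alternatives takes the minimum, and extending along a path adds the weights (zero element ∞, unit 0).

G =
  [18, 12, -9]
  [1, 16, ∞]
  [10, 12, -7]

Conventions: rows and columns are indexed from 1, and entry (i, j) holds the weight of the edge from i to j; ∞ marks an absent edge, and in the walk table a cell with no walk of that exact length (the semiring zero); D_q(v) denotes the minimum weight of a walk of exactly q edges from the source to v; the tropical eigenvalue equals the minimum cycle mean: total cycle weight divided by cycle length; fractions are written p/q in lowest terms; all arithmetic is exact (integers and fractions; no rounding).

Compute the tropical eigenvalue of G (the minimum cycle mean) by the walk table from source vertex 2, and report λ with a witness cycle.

q=0: [∞, 0, ∞]
q=1: [1, 16, ∞]
q=2: [17, 13, -8]
q=3: [2, 4, -15]
Optimal cycle mean attained by: cycle 3->3, total (-7), length 1.
Answer: λ = -7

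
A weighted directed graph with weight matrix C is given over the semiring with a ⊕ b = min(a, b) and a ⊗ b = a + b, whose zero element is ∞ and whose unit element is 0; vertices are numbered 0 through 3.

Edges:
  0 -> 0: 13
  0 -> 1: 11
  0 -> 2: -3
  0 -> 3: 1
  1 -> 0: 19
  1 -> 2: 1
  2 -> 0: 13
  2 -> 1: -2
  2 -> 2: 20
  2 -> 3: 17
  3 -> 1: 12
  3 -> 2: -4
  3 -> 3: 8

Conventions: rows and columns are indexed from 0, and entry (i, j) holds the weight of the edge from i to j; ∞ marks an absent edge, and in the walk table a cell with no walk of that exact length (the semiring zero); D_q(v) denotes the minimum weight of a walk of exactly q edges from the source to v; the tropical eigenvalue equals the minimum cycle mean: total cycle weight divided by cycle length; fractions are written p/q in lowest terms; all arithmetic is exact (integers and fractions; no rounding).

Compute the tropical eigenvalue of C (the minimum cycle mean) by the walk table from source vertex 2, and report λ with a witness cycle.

q=0: [∞, ∞, 0, ∞]
q=1: [13, -2, 20, 17]
q=2: [17, 18, -1, 14]
q=3: [12, -3, 10, 16]
q=4: [16, 8, -2, 13]
Optimal cycle mean attained by: cycle 1->2->1, total 1 + (-2), length 2.
Answer: λ = -1/2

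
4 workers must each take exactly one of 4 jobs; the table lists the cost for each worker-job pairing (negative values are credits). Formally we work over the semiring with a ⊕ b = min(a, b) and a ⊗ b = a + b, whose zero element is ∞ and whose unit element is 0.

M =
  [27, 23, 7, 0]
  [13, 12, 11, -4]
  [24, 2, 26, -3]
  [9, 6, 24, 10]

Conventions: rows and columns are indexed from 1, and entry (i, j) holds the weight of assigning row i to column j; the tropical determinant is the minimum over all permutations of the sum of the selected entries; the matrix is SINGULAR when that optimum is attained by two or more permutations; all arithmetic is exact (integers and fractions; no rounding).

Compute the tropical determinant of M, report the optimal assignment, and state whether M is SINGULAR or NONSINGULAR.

σ = (1, 2, 3, 4): 27 + 12 + 26 + 10 = 75
σ = (1, 2, 4, 3): 27 + 12 + (-3) + 24 = 60
σ = (1, 3, 2, 4): 27 + 11 + 2 + 10 = 50
σ = (1, 3, 4, 2): 27 + 11 + (-3) + 6 = 41
σ = (1, 4, 2, 3): 27 + (-4) + 2 + 24 = 49
σ = (1, 4, 3, 2): 27 + (-4) + 26 + 6 = 55
σ = (2, 1, 3, 4): 23 + 13 + 26 + 10 = 72
σ = (2, 1, 4, 3): 23 + 13 + (-3) + 24 = 57
σ = (2, 3, 1, 4): 23 + 11 + 24 + 10 = 68
σ = (2, 3, 4, 1): 23 + 11 + (-3) + 9 = 40
σ = (2, 4, 1, 3): 23 + (-4) + 24 + 24 = 67
σ = (2, 4, 3, 1): 23 + (-4) + 26 + 9 = 54
σ = (3, 1, 2, 4): 7 + 13 + 2 + 10 = 32
σ = (3, 1, 4, 2): 7 + 13 + (-3) + 6 = 23
σ = (3, 2, 1, 4): 7 + 12 + 24 + 10 = 53
σ = (3, 2, 4, 1): 7 + 12 + (-3) + 9 = 25
σ = (3, 4, 1, 2): 7 + (-4) + 24 + 6 = 33
σ = (3, 4, 2, 1): 7 + (-4) + 2 + 9 = 14
σ = (4, 1, 2, 3): 0 + 13 + 2 + 24 = 39
σ = (4, 1, 3, 2): 0 + 13 + 26 + 6 = 45
σ = (4, 2, 1, 3): 0 + 12 + 24 + 24 = 60
σ = (4, 2, 3, 1): 0 + 12 + 26 + 9 = 47
σ = (4, 3, 1, 2): 0 + 11 + 24 + 6 = 41
σ = (4, 3, 2, 1): 0 + 11 + 2 + 9 = 22
Optimal value attained by: σ = (3, 4, 2, 1).
Answer: det⊕(M) = 14; verdict: NONSINGULAR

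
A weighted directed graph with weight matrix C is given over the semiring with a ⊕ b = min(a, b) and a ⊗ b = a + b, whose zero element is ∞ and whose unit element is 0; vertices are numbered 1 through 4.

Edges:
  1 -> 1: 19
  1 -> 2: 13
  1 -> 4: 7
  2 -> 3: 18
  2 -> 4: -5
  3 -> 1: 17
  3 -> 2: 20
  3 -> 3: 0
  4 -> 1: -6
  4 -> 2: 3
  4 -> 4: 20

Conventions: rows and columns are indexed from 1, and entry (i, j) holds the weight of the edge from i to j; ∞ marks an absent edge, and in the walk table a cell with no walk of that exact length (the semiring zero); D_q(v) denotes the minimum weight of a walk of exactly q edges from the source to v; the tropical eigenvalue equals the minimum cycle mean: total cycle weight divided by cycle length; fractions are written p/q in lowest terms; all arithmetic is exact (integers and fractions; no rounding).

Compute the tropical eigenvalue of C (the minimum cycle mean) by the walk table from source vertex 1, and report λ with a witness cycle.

q=0: [0, ∞, ∞, ∞]
q=1: [19, 13, ∞, 7]
q=2: [1, 10, 31, 8]
q=3: [2, 11, 28, 5]
q=4: [-1, 8, 28, 6]
Optimal cycle mean attained by: cycle 2->4->2, total (-5) + 3, length 2.
Answer: λ = -1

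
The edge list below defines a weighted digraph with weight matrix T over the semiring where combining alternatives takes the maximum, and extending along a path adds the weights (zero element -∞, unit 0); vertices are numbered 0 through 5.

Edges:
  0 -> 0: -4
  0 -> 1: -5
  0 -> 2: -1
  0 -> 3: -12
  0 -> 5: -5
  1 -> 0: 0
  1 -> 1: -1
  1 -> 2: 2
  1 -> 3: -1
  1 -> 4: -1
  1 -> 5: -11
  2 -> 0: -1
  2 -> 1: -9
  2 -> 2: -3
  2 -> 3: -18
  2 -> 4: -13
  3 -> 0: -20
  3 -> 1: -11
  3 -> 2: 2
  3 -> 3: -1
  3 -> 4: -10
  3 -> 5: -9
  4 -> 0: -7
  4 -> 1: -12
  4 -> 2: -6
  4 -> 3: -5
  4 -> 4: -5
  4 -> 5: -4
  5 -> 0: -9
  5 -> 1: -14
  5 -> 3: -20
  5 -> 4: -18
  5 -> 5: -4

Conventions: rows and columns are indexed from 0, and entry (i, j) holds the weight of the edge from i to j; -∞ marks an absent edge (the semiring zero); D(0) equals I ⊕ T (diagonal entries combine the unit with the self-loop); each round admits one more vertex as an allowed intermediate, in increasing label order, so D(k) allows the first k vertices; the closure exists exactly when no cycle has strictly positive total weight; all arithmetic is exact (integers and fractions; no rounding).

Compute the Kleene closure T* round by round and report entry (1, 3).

D(0):
  [0, -5, -1, -12, -∞, -5]
  [0, 0, 2, -1, -1, -11]
  [-1, -9, 0, -18, -13, -∞]
  [-20, -11, 2, 0, -10, -9]
  [-7, -12, -6, -5, 0, -4]
  [-9, -14, -∞, -20, -18, 0]
D(1):
  [0, -5, -1, -12, -∞, -5]
  [0, 0, 2, -1, -1, -5]
  [-1, -6, 0, -13, -13, -6]
  [-20, -11, 2, 0, -10, -9]
  [-7, -12, -6, -5, 0, -4]
  [-9, -14, -10, -20, -18, 0]
D(2):
  [0, -5, -1, -6, -6, -5]
  [0, 0, 2, -1, -1, -5]
  [-1, -6, 0, -7, -7, -6]
  [-11, -11, 2, 0, -10, -9]
  [-7, -12, -6, -5, 0, -4]
  [-9, -14, -10, -15, -15, 0]
D(3):
  [0, -5, -1, -6, -6, -5]
  [1, 0, 2, -1, -1, -4]
  [-1, -6, 0, -7, -7, -6]
  [1, -4, 2, 0, -5, -4]
  [-7, -12, -6, -5, 0, -4]
  [-9, -14, -10, -15, -15, 0]
D(4):
  [0, -5, -1, -6, -6, -5]
  [1, 0, 2, -1, -1, -4]
  [-1, -6, 0, -7, -7, -6]
  [1, -4, 2, 0, -5, -4]
  [-4, -9, -3, -5, 0, -4]
  [-9, -14, -10, -15, -15, 0]
D(5):
  [0, -5, -1, -6, -6, -5]
  [1, 0, 2, -1, -1, -4]
  [-1, -6, 0, -7, -7, -6]
  [1, -4, 2, 0, -5, -4]
  [-4, -9, -3, -5, 0, -4]
  [-9, -14, -10, -15, -15, 0]
D(6):
  [0, -5, -1, -6, -6, -5]
  [1, 0, 2, -1, -1, -4]
  [-1, -6, 0, -7, -7, -6]
  [1, -4, 2, 0, -5, -4]
  [-4, -9, -3, -5, 0, -4]
  [-9, -14, -10, -15, -15, 0]
Answer: T*[1][3] = -1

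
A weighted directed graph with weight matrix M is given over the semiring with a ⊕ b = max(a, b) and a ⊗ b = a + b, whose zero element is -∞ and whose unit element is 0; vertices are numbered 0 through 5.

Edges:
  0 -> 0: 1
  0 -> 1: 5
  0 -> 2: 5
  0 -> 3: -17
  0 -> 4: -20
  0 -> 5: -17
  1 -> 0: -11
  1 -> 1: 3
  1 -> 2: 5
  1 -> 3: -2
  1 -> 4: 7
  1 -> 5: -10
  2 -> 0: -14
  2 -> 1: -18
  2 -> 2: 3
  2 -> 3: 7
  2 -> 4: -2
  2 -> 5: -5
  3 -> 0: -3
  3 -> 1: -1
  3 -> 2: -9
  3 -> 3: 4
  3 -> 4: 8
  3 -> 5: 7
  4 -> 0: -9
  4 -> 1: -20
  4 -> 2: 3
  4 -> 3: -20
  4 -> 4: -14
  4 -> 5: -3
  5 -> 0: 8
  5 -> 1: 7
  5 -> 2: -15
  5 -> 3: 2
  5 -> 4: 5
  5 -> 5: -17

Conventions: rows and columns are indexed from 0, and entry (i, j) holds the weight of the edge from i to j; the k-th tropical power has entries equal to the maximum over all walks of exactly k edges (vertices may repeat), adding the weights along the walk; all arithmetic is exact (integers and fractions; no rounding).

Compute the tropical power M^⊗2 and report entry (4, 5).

M^⊗2:
  [2, 8, 10, 12, 12, 0]
  [-2, 6, 10, 12, 10, 5]
  [4, 6, 6, 11, 15, 14]
  [15, 14, 11, 9, 12, 11]
  [5, 4, 6, 10, 2, -2]
  [9, 13, 13, 6, 14, 9]
Key observation: the optimum is the walk 4->2->5, with weight 3 + (-5) = -2.
Optimal value attained by: walk 4->2->5.
Answer: (M^⊗2)[4][5] = -2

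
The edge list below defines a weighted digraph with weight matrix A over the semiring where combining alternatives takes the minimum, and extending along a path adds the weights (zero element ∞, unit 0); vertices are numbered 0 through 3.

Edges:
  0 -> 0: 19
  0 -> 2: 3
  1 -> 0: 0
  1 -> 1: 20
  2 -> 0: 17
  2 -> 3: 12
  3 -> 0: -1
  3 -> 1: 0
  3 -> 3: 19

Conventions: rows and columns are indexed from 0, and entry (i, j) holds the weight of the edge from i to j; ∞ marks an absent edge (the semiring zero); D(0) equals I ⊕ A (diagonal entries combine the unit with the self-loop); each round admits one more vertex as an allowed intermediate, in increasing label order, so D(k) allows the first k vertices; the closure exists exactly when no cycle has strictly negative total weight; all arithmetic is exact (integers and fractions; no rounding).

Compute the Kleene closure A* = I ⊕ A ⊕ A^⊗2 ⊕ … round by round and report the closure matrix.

D(0):
  [0, ∞, 3, ∞]
  [0, 0, ∞, ∞]
  [17, ∞, 0, 12]
  [-1, 0, ∞, 0]
D(1):
  [0, ∞, 3, ∞]
  [0, 0, 3, ∞]
  [17, ∞, 0, 12]
  [-1, 0, 2, 0]
D(2):
  [0, ∞, 3, ∞]
  [0, 0, 3, ∞]
  [17, ∞, 0, 12]
  [-1, 0, 2, 0]
D(3):
  [0, ∞, 3, 15]
  [0, 0, 3, 15]
  [17, ∞, 0, 12]
  [-1, 0, 2, 0]
D(4):
  [0, 15, 3, 15]
  [0, 0, 3, 15]
  [11, 12, 0, 12]
  [-1, 0, 2, 0]
Answer: A* = [[0, 15, 3, 15], [0, 0, 3, 15], [11, 12, 0, 12], [-1, 0, 2, 0]]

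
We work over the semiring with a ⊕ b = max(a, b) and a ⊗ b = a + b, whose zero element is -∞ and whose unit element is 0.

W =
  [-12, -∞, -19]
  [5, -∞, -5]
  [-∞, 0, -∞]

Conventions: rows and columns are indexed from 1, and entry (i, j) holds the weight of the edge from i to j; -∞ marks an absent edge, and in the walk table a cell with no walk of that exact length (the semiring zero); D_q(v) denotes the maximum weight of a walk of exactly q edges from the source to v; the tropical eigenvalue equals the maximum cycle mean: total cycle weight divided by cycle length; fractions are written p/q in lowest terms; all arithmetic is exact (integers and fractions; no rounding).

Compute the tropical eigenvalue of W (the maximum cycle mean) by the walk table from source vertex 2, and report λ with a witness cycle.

q=0: [-∞, 0, -∞]
q=1: [5, -∞, -5]
q=2: [-7, -5, -14]
q=3: [0, -14, -10]
Optimal cycle mean attained by: cycle 2->3->2, total (-5) + 0, length 2.
Answer: λ = -5/2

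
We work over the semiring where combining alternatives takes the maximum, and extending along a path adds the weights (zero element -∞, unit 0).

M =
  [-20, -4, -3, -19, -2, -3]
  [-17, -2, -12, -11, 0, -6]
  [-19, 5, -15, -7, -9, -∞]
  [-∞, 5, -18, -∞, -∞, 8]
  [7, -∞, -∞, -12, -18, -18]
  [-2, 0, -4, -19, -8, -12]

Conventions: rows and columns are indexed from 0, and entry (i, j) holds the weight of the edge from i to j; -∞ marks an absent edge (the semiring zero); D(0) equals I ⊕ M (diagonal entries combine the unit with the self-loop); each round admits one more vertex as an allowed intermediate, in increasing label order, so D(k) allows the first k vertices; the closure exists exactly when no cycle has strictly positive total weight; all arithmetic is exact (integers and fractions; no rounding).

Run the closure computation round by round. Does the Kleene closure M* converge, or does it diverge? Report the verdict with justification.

D(0):
  [0, -4, -3, -19, -2, -3]
  [-17, 0, -12, -11, 0, -6]
  [-19, 5, 0, -7, -9, -∞]
  [-∞, 5, -18, 0, -∞, 8]
  [7, -∞, -∞, -12, 0, -18]
  [-2, 0, -4, -19, -8, 0]
Detection: at round 1, diagonal entry (4, 4) turns strictly positive.
Key observation: the cycle 4->0->4 has total weight 7 + (-2), which is strictly positive.
Answer: DIVERGES — positive cycle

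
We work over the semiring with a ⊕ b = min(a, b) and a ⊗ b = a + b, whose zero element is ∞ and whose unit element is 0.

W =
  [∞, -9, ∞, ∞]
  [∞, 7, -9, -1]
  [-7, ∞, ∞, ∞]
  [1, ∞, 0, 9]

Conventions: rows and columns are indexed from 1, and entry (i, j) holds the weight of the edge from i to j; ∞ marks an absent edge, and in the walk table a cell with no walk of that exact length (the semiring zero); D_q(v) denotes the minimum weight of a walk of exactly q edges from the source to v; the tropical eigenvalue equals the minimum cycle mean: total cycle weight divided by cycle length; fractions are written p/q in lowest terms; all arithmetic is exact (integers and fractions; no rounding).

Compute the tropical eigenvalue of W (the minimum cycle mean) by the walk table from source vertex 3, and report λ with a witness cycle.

q=0: [∞, ∞, 0, ∞]
q=1: [-7, ∞, ∞, ∞]
q=2: [∞, -16, ∞, ∞]
q=3: [∞, -9, -25, -17]
q=4: [-32, -2, -18, -10]
Optimal cycle mean attained by: cycle 1->2->3->1, total (-9) + (-9) + (-7), length 3.
Answer: λ = -25/3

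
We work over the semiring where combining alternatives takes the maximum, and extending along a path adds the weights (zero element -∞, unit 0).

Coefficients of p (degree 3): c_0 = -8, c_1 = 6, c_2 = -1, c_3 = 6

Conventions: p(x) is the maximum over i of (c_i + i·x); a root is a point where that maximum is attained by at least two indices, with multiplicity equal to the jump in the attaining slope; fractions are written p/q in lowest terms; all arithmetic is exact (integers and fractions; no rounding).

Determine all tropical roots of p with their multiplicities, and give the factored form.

hull edge (i=0, c=-8) to (i=1, c=6): slope 14, span 1
hull edge (i=1, c=6) to (i=3, c=6): slope 0, span 2
Factored form: p(x) = 6 ⊗ (x ⊕ (-14)) ⊗ (x ⊕ 0) ⊗ (x ⊕ 0)
Answer: roots = -14 (mult 1), 0 (mult 2)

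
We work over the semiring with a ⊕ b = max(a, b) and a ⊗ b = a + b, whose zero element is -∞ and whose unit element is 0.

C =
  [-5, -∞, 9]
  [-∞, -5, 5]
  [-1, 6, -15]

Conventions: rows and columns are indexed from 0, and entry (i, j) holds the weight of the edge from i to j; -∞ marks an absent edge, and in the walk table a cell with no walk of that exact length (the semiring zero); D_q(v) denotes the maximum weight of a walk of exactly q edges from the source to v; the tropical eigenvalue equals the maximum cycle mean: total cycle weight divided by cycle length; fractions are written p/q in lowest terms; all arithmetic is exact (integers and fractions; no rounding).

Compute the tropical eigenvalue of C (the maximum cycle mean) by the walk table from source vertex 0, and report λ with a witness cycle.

q=0: [0, -∞, -∞]
q=1: [-5, -∞, 9]
q=2: [8, 15, 4]
q=3: [3, 10, 20]
Optimal cycle mean attained by: cycle 1->2->1, total 5 + 6, length 2.
Answer: λ = 11/2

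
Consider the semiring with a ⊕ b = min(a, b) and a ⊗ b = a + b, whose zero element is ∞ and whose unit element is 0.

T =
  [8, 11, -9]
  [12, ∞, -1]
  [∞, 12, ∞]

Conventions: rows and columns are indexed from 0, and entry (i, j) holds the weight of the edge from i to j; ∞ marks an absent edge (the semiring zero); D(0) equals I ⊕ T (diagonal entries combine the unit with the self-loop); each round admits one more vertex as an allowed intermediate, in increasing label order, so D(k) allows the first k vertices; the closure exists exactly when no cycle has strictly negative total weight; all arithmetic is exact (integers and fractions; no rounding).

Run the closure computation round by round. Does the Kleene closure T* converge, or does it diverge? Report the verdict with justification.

D(0):
  [0, 11, -9]
  [12, 0, -1]
  [∞, 12, 0]
D(1):
  [0, 11, -9]
  [12, 0, -1]
  [∞, 12, 0]
D(2):
  [0, 11, -9]
  [12, 0, -1]
  [24, 12, 0]
D(3):
  [0, 3, -9]
  [12, 0, -1]
  [24, 12, 0]
Key observation: every diagonal entry stays at the unit through all rounds, so no improving cycle exists.
Answer: CONVERGES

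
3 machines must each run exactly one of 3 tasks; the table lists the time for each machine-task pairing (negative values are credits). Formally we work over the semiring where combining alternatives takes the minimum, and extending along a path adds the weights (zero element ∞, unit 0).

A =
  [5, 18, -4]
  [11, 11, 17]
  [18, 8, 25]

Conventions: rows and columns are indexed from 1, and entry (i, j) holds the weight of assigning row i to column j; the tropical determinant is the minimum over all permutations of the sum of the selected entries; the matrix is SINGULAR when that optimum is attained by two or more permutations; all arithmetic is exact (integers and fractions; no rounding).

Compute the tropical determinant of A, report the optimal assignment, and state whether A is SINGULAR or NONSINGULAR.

σ = (1, 2, 3): 5 + 11 + 25 = 41
σ = (1, 3, 2): 5 + 17 + 8 = 30
σ = (2, 1, 3): 18 + 11 + 25 = 54
σ = (2, 3, 1): 18 + 17 + 18 = 53
σ = (3, 1, 2): (-4) + 11 + 8 = 15
σ = (3, 2, 1): (-4) + 11 + 18 = 25
Optimal value attained by: σ = (3, 1, 2).
Answer: det⊕(A) = 15; verdict: NONSINGULAR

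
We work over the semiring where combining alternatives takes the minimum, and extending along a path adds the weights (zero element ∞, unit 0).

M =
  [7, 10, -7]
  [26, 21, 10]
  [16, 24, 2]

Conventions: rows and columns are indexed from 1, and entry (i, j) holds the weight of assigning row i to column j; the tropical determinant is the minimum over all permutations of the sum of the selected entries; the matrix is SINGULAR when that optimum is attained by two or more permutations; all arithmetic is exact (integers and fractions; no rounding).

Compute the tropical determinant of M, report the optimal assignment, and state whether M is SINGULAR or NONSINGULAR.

σ = (1, 2, 3): 7 + 21 + 2 = 30
σ = (1, 3, 2): 7 + 10 + 24 = 41
σ = (2, 1, 3): 10 + 26 + 2 = 38
σ = (2, 3, 1): 10 + 10 + 16 = 36
σ = (3, 1, 2): (-7) + 26 + 24 = 43
σ = (3, 2, 1): (-7) + 21 + 16 = 30
Optimal value attained by: σ = (1, 2, 3).
Answer: det⊕(M) = 30; verdict: SINGULAR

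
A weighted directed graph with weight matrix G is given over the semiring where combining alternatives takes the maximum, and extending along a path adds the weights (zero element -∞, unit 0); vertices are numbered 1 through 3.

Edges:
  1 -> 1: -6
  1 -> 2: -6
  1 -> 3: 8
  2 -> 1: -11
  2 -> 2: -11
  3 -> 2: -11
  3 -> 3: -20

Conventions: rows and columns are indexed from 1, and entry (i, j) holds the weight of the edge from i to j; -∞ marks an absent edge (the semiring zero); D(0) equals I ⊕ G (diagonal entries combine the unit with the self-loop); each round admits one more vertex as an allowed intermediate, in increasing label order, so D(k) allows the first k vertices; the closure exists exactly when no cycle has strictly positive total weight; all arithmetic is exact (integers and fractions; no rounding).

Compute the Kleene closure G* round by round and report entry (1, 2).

D(0):
  [0, -6, 8]
  [-11, 0, -∞]
  [-∞, -11, 0]
D(1):
  [0, -6, 8]
  [-11, 0, -3]
  [-∞, -11, 0]
D(2):
  [0, -6, 8]
  [-11, 0, -3]
  [-22, -11, 0]
D(3):
  [0, -3, 8]
  [-11, 0, -3]
  [-22, -11, 0]
Answer: G*[1][2] = -3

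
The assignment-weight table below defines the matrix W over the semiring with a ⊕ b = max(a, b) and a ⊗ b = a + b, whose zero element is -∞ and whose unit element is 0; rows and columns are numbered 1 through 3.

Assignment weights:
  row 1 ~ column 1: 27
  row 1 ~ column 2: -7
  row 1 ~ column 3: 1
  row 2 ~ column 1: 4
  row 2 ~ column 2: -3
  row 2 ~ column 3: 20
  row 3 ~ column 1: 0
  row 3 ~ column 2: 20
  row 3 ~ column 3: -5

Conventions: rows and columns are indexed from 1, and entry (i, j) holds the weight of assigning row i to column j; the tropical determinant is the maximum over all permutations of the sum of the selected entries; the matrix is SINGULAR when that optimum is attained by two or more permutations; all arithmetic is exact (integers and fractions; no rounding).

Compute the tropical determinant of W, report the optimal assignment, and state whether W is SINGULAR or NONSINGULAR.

σ = (1, 2, 3): 27 + (-3) + (-5) = 19
σ = (1, 3, 2): 27 + 20 + 20 = 67
σ = (2, 1, 3): (-7) + 4 + (-5) = -8
σ = (2, 3, 1): (-7) + 20 + 0 = 13
σ = (3, 1, 2): 1 + 4 + 20 = 25
σ = (3, 2, 1): 1 + (-3) + 0 = -2
Optimal value attained by: σ = (1, 3, 2).
Answer: det⊕(W) = 67; verdict: NONSINGULAR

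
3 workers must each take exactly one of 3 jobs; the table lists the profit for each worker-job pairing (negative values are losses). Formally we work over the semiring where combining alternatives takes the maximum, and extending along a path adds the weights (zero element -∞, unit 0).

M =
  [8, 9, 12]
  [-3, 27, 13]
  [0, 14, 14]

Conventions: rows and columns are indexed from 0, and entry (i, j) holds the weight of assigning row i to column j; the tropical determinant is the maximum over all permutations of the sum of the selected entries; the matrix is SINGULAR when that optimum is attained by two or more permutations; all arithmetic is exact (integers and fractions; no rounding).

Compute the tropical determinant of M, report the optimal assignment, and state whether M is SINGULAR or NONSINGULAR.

σ = (0, 1, 2): 8 + 27 + 14 = 49
σ = (0, 2, 1): 8 + 13 + 14 = 35
σ = (1, 0, 2): 9 + (-3) + 14 = 20
σ = (1, 2, 0): 9 + 13 + 0 = 22
σ = (2, 0, 1): 12 + (-3) + 14 = 23
σ = (2, 1, 0): 12 + 27 + 0 = 39
Optimal value attained by: σ = (0, 1, 2).
Answer: det⊕(M) = 49; verdict: NONSINGULAR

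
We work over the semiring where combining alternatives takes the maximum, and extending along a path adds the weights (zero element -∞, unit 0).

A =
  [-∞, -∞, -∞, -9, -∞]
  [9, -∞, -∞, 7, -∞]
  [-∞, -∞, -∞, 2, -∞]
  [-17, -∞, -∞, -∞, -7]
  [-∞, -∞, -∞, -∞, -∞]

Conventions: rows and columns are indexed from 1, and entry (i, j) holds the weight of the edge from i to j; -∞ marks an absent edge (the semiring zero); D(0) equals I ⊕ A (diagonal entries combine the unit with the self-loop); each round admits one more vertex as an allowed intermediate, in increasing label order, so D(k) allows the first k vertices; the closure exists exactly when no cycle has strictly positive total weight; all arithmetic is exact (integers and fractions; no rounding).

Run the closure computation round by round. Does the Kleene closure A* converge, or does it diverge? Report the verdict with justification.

D(0):
  [0, -∞, -∞, -9, -∞]
  [9, 0, -∞, 7, -∞]
  [-∞, -∞, 0, 2, -∞]
  [-17, -∞, -∞, 0, -7]
  [-∞, -∞, -∞, -∞, 0]
D(1):
  [0, -∞, -∞, -9, -∞]
  [9, 0, -∞, 7, -∞]
  [-∞, -∞, 0, 2, -∞]
  [-17, -∞, -∞, 0, -7]
  [-∞, -∞, -∞, -∞, 0]
D(2):
  [0, -∞, -∞, -9, -∞]
  [9, 0, -∞, 7, -∞]
  [-∞, -∞, 0, 2, -∞]
  [-17, -∞, -∞, 0, -7]
  [-∞, -∞, -∞, -∞, 0]
D(3):
  [0, -∞, -∞, -9, -∞]
  [9, 0, -∞, 7, -∞]
  [-∞, -∞, 0, 2, -∞]
  [-17, -∞, -∞, 0, -7]
  [-∞, -∞, -∞, -∞, 0]
D(4):
  [0, -∞, -∞, -9, -16]
  [9, 0, -∞, 7, 0]
  [-15, -∞, 0, 2, -5]
  [-17, -∞, -∞, 0, -7]
  [-∞, -∞, -∞, -∞, 0]
D(5):
  [0, -∞, -∞, -9, -16]
  [9, 0, -∞, 7, 0]
  [-15, -∞, 0, 2, -5]
  [-17, -∞, -∞, 0, -7]
  [-∞, -∞, -∞, -∞, 0]
Key observation: every diagonal entry stays at the unit through all rounds, so no improving cycle exists.
Answer: CONVERGES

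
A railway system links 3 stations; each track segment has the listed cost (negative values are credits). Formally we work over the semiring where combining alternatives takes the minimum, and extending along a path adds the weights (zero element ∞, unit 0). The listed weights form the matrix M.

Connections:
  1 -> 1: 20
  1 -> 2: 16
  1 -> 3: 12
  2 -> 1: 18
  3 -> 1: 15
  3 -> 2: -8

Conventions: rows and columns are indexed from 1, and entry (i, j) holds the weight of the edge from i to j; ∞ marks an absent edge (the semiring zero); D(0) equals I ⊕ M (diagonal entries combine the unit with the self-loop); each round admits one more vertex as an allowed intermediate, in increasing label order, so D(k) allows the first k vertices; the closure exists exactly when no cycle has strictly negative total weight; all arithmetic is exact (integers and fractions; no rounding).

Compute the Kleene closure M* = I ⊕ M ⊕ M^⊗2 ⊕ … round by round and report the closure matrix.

D(0):
  [0, 16, 12]
  [18, 0, ∞]
  [15, -8, 0]
D(1):
  [0, 16, 12]
  [18, 0, 30]
  [15, -8, 0]
D(2):
  [0, 16, 12]
  [18, 0, 30]
  [10, -8, 0]
D(3):
  [0, 4, 12]
  [18, 0, 30]
  [10, -8, 0]
Answer: M* = [[0, 4, 12], [18, 0, 30], [10, -8, 0]]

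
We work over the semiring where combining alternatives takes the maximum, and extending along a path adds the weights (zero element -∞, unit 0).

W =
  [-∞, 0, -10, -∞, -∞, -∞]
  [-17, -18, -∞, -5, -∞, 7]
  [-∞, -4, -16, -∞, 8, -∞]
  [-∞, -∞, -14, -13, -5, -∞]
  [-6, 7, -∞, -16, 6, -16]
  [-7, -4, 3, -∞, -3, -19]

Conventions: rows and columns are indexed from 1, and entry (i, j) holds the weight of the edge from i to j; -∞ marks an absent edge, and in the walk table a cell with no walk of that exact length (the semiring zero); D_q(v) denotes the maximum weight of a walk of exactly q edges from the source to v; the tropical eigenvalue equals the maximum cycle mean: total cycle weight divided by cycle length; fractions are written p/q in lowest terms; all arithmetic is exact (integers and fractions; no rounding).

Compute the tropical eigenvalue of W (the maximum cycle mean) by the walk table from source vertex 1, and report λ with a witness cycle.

q=0: [0, -∞, -∞, -∞, -∞, -∞]
q=1: [-∞, 0, -10, -∞, -∞, -∞]
q=2: [-17, -14, -26, -5, -2, 7]
q=3: [0, 5, 10, -18, 4, -7]
q=4: [-2, 11, -4, 0, 18, 12]
q=5: [12, 25, 15, 6, 24, 18]
q=6: [18, 31, 21, 20, 30, 32]
Optimal cycle mean attained by: cycle 2->6->3->5->2, total 7 + 3 + 8 + 7, length 4.
Answer: λ = 25/4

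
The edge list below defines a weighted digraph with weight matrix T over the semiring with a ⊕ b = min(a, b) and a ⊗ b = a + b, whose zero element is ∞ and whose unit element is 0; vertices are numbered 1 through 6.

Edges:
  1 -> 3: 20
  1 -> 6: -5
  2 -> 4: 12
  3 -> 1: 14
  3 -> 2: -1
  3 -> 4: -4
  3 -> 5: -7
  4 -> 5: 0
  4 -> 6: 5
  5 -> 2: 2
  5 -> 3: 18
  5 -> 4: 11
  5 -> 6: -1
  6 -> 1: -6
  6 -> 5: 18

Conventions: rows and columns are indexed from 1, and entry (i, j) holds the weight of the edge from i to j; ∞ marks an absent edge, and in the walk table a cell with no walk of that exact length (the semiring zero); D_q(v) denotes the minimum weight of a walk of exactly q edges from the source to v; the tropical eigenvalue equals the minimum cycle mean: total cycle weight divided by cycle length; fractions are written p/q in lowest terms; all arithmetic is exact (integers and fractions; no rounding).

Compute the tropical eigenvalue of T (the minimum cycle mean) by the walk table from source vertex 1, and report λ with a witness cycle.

q=0: [0, ∞, ∞, ∞, ∞, ∞]
q=1: [∞, ∞, 20, ∞, ∞, -5]
q=2: [-11, 19, ∞, 16, 13, ∞]
q=3: [∞, 15, 9, 24, 16, -16]
q=4: [-22, 8, 34, 5, 2, 15]
q=5: [9, 4, -2, 13, 5, -27]
q=6: [-33, -3, 23, -6, -9, 4]
Optimal cycle mean attained by: cycle 1->6->1, total (-5) + (-6), length 2.
Answer: λ = -11/2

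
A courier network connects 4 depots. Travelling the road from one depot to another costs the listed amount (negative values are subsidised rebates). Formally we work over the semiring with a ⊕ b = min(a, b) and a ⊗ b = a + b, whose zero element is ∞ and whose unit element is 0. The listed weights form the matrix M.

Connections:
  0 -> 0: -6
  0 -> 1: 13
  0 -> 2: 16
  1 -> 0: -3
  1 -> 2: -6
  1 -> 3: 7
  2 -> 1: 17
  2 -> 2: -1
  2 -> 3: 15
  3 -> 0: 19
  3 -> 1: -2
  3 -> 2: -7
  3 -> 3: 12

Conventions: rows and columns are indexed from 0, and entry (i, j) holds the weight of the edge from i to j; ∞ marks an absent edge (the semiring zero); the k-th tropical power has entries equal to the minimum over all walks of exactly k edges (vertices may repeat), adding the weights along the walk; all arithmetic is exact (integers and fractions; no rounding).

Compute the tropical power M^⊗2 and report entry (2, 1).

M^⊗2:
  [-12, 7, 7, 20]
  [-9, 5, -7, 9]
  [14, 13, -2, 14]
  [-5, 10, -8, 5]
Key observation: the optimum is the walk 2->3->1, with weight 15 + (-2) = 13.
Optimal value attained by: walk 2->3->1.
Answer: (M^⊗2)[2][1] = 13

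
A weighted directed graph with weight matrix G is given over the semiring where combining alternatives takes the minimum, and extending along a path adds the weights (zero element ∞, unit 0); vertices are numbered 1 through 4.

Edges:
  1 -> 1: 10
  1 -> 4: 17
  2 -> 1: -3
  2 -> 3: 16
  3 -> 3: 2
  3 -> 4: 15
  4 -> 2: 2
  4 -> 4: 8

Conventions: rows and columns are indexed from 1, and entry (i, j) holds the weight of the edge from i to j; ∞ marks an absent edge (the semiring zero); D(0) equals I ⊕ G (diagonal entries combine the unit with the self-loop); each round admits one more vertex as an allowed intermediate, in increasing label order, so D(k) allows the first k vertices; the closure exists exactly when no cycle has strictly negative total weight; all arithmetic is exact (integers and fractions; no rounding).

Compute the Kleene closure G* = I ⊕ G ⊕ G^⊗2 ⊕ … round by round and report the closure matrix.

D(0):
  [0, ∞, ∞, 17]
  [-3, 0, 16, ∞]
  [∞, ∞, 0, 15]
  [∞, 2, ∞, 0]
D(1):
  [0, ∞, ∞, 17]
  [-3, 0, 16, 14]
  [∞, ∞, 0, 15]
  [∞, 2, ∞, 0]
D(2):
  [0, ∞, ∞, 17]
  [-3, 0, 16, 14]
  [∞, ∞, 0, 15]
  [-1, 2, 18, 0]
D(3):
  [0, ∞, ∞, 17]
  [-3, 0, 16, 14]
  [∞, ∞, 0, 15]
  [-1, 2, 18, 0]
D(4):
  [0, 19, 35, 17]
  [-3, 0, 16, 14]
  [14, 17, 0, 15]
  [-1, 2, 18, 0]
Answer: G* = [[0, 19, 35, 17], [-3, 0, 16, 14], [14, 17, 0, 15], [-1, 2, 18, 0]]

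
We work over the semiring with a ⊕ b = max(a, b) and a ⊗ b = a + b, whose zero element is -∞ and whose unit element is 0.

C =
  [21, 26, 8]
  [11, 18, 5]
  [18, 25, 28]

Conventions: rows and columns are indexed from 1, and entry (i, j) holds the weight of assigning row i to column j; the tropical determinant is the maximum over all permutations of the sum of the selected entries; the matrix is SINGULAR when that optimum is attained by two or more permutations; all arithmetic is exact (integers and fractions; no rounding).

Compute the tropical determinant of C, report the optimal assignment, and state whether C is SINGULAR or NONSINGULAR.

σ = (1, 2, 3): 21 + 18 + 28 = 67
σ = (1, 3, 2): 21 + 5 + 25 = 51
σ = (2, 1, 3): 26 + 11 + 28 = 65
σ = (2, 3, 1): 26 + 5 + 18 = 49
σ = (3, 1, 2): 8 + 11 + 25 = 44
σ = (3, 2, 1): 8 + 18 + 18 = 44
Optimal value attained by: σ = (1, 2, 3).
Answer: det⊕(C) = 67; verdict: NONSINGULAR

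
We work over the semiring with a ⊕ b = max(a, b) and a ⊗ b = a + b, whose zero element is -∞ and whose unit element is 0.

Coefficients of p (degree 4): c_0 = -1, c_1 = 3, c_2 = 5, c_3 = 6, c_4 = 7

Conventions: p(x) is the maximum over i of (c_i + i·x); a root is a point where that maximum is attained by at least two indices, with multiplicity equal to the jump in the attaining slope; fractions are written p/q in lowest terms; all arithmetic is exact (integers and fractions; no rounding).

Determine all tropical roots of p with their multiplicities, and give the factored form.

hull edge (i=0, c=-1) to (i=1, c=3): slope 4, span 1
hull edge (i=1, c=3) to (i=2, c=5): slope 2, span 1
hull edge (i=2, c=5) to (i=4, c=7): slope 1, span 2
Factored form: p(x) = 7 ⊗ (x ⊕ (-4)) ⊗ (x ⊕ (-2)) ⊗ (x ⊕ (-1)) ⊗ (x ⊕ (-1))
Answer: roots = -4 (mult 1), -2 (mult 1), -1 (mult 2)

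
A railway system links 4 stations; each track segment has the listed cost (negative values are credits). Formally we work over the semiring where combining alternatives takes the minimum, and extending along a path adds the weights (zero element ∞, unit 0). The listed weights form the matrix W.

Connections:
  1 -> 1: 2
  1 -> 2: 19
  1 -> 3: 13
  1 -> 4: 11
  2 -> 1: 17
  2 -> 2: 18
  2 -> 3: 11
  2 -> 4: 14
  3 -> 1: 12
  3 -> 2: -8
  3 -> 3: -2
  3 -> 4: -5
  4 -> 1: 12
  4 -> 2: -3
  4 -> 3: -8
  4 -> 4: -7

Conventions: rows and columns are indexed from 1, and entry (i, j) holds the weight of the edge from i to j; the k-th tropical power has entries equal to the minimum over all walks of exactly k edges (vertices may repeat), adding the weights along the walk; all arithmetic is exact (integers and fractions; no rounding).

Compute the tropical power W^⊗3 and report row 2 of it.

W^⊗2:
  [4, 5, 3, 4]
  [19, 3, 6, 6]
  [7, -10, -13, -12]
  [4, -16, -15, -14]
W^⊗3:
  [6, -5, -4, -3]
  [18, -2, -2, -1]
  [-1, -21, -20, -19]
  [-3, -23, -22, -21]
Answer: row 2 of W^⊗3 = [18, -2, -2, -1]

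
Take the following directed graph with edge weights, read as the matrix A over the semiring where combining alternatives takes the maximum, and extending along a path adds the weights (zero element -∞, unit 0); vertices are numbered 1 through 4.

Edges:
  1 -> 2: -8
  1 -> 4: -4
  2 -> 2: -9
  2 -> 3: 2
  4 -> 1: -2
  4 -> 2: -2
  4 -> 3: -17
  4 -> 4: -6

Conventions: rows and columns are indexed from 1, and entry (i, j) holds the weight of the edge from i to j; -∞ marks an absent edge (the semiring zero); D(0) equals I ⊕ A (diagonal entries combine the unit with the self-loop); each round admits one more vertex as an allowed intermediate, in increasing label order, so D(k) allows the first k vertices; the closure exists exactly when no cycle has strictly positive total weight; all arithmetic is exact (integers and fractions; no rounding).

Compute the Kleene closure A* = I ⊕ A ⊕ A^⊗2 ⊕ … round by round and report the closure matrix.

D(0):
  [0, -8, -∞, -4]
  [-∞, 0, 2, -∞]
  [-∞, -∞, 0, -∞]
  [-2, -2, -17, 0]
D(1):
  [0, -8, -∞, -4]
  [-∞, 0, 2, -∞]
  [-∞, -∞, 0, -∞]
  [-2, -2, -17, 0]
D(2):
  [0, -8, -6, -4]
  [-∞, 0, 2, -∞]
  [-∞, -∞, 0, -∞]
  [-2, -2, 0, 0]
D(3):
  [0, -8, -6, -4]
  [-∞, 0, 2, -∞]
  [-∞, -∞, 0, -∞]
  [-2, -2, 0, 0]
D(4):
  [0, -6, -4, -4]
  [-∞, 0, 2, -∞]
  [-∞, -∞, 0, -∞]
  [-2, -2, 0, 0]
Answer: A* = [[0, -6, -4, -4], [-∞, 0, 2, -∞], [-∞, -∞, 0, -∞], [-2, -2, 0, 0]]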